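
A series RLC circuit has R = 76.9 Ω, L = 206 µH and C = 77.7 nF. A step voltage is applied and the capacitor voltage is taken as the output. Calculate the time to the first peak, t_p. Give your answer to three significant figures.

t_p ≈ 0.0000189 s

For a series RLC circuit (capacitor voltage as output), ω_n = 1/√(LC) = 1/√(206 µH · 77.7 nF) = 250000 rad/s.
ζ = (R/2)·√(C/L) = (76.9/2)·√(77.7 nF/206 µH) = 0.747.
The damped frequency ω_d = ω_n√(1−ζ²) = 166000 rad/s. t_p = π/ω_d = 0.0000189 s.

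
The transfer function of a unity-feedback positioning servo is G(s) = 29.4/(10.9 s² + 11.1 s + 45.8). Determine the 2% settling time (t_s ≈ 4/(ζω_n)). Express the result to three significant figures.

t_s ≈ 7.86 s

Dividing through by 10.9: denominator becomes s² + 1.018 s + 4.202.
So ω_n = √4.202 = 2.05 rad/s and ζ = 1.018/(2·2.05) = 0.248.
t_s ≈ 4/(ζω_n) = 7.86 s.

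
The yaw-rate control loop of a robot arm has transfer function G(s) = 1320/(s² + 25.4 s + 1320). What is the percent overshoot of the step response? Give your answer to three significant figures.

ω_n = √1320 = 36.3 rad/s; ζ = 25.4/(2·36.3) = 0.350.
%OS = 100 e^{−πζ/√(1−ζ²)} with ζ = 0.350 gives 31.0%.

%OS ≈ 31.0%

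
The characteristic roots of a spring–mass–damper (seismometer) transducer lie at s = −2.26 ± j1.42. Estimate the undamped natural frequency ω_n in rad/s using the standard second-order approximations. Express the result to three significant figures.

ω_n ≈ 2.67 rad/s

The poles are at −σ ± jω_d with σ = 2.26 and ω_d = 1.42, so ω_n = √(σ²+ω_d²) = 2.67 rad/s and ζ = σ/ω_n = 0.847.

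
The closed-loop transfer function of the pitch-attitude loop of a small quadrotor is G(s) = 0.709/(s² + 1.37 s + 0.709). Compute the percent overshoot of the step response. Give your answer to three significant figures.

Comparing the denominator to s² + 2ζω_n s + ω_n²: ω_n = √0.709 = 0.842 rad/s, and 2ζω_n = 1.37 so ζ = 1.37/(2·0.842) = 0.814.
Overshoot: exp(−π·0.814/√(1−0.814²)) = 0.0123, i.e. 1.23%.

%OS ≈ 1.23%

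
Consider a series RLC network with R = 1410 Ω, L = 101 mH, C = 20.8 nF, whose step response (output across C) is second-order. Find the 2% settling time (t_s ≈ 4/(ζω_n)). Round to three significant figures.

For a series RLC circuit (capacitor voltage as output), ω_n = 1/√(LC) = 1/√(101 mH · 20.8 nF) = 21800 rad/s.
ζ = (R/2)·√(C/L) = (1410/2)·√(20.8 nF/101 mH) = 0.320.
t_s ≈ 4/(ζω_n) = 0.000573 s.

t_s ≈ 0.000573 s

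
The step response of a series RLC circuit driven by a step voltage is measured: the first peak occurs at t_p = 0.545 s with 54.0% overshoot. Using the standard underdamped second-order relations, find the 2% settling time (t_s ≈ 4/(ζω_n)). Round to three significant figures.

t_s ≈ 3.54 s

The overshoot fixes ζ = −ln(OS)/√(π²+ln²(OS)) = 0.192.
From t_p = π/ω_d, ω_d = π/0.545 = 5.76 rad/s, so ω_n = ω_d/√(1−ζ²) = 5.87 rad/s.
t_s ≈ 4/(ζω_n) = 4/(0.192·5.87) = 3.54 s.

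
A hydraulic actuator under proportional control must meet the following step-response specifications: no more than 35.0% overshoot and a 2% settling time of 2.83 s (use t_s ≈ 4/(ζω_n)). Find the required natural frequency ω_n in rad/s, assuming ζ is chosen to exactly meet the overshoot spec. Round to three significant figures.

Inverting the overshoot relation: ζ = |ln 0.350|/√(π² + ln²0.350) = 0.317.
Then ω_n = 4/(ζ t_s) = 4/(0.317 × 2.83) = 4.46 rad/s.

ω_n ≈ 4.46 rad/s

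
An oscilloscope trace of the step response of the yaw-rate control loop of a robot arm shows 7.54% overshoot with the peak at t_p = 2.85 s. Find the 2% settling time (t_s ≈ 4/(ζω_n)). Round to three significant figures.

ζ from %OS: ζ = |ln 0.0754|/√(π²+ln²0.0754) = 0.635.
t_p = π/ω_d ⇒ ω_d = 1.10 rad/s; then ω_n = ω_d/√(1−ζ²) = 1.43 rad/s.
t_s ≈ 4/(ζω_n) = 4/(0.635·1.43) = 4.41 s.

t_s ≈ 4.41 s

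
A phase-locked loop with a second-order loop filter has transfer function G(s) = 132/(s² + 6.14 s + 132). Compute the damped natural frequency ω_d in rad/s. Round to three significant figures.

ω_n = √132 = 11.5 rad/s; ζ = 6.14/(2·11.5) = 0.267.
The damped frequency ω_d = ω_n√(1−ζ²) = 11.1 rad/s.

ω_d ≈ 11.1 rad/s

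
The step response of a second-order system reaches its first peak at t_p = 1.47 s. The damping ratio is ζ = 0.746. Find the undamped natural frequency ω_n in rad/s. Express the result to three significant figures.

ω_n ≈ 3.21 rad/s

Peak time t_p = π/ω_d, so ω_d = π/t_p = π/1.47 = 2.14 rad/s.
ω_n = ω_d/√(1−ζ²) = 2.14/√0.443 = 3.21 rad/s.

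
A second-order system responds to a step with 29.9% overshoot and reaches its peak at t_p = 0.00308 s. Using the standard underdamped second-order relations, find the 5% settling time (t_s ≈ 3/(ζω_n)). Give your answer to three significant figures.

The overshoot fixes ζ = −ln(OS)/√(π²+ln²(OS)) = 0.359.
From t_p = π/ω_d, ω_d = π/0.00308 = 1020 rad/s, so ω_n = ω_d/√(1−ζ²) = 1090 rad/s.
t_s ≈ 3/(ζω_n) = 3/(0.359·1090) = 0.00765 s.

t_s ≈ 0.00765 s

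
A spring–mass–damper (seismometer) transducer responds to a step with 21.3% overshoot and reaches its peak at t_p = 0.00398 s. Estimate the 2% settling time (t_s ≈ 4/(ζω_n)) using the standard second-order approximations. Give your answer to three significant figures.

ζ from %OS: ζ = |ln 0.213|/√(π²+ln²0.213) = 0.442.
From t_p = π/ω_d, ω_d = π/0.00398 = 789 rad/s, so ω_n = ω_d/√(1−ζ²) = 880 rad/s.
t_s ≈ 4/(ζω_n) = 4/(0.442·880) = 0.0103 s.

t_s ≈ 0.0103 s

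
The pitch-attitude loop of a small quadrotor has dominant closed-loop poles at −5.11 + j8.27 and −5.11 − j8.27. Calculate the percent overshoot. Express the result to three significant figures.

With σ = 5.11, ω_d = 8.27: ω_n = √(σ²+ω_d²) = 9.72 rad/s, ζ = σ/ω_n = 0.526.
Overshoot: exp(−π·0.526/√(1−0.526²)) = 0.144, i.e. 14.4%.

%OS ≈ 14.4%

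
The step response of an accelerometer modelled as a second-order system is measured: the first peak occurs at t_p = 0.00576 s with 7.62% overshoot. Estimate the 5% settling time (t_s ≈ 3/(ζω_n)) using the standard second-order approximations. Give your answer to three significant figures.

From the overshoot, ζ = −ln(OS)/√(π²+ln²(OS)) = 0.634.
t_p = π/ω_d ⇒ ω_d = 545 rad/s; then ω_n = ω_d/√(1−ζ²) = 705 rad/s.
t_s ≈ 3/(ζω_n) = 3/(0.634·705) = 0.00671 s.

t_s ≈ 0.00671 s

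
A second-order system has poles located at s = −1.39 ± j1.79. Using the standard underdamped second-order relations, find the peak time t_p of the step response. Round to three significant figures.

t_p ≈ 1.76 s

t_p = π/ω_d with ω_d = 1.79 (the imaginary part), so t_p = 1.76 s.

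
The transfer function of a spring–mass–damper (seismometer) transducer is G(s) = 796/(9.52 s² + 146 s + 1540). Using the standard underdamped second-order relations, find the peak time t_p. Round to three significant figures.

t_p ≈ 0.310 s

Dividing through by 9.52: denominator becomes s² + 15.34 s + 161.8.
So ω_n = √161.8 = 12.7 rad/s and ζ = 15.34/(2·12.7) = 0.603.
The damped frequency ω_d = ω_n√(1−ζ²) = 10.1 rad/s. t_p = π/ω_d = 0.310 s.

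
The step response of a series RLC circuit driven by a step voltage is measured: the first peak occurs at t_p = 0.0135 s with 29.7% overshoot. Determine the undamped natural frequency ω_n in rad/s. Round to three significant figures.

ζ from %OS: ζ = |ln 0.297|/√(π²+ln²0.297) = 0.360.
t_p = π/ω_d ⇒ ω_d = 233 rad/s; then ω_n = ω_d/√(1−ζ²) = 249 rad/s.

ω_n ≈ 249 rad/s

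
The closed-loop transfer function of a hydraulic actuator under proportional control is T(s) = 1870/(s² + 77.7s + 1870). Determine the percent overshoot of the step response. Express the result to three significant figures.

ω_n = √1870 = 43.2 rad/s; ζ = 77.7/(2·43.2) = 0.898.
%OS = 100·exp(−πζ/√(1−ζ²)) = 0.162%.

%OS ≈ 0.162%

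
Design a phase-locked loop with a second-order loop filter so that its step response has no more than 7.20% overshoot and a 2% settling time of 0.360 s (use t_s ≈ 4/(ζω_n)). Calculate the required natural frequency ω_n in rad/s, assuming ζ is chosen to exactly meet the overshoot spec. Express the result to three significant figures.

From %OS = 100·exp(−πζ/√(1−ζ²)), invert to get ζ = −ln(OS)/√(π² + ln²(OS)) with OS = 0.0720.
−ln 0.0720 = 2.631, so ζ = 2.631/√(π² + 6.923) = 0.642.
From t_s ≈ 4/(ζω_n): ω_n = 4/(ζ·t_s) = 4/(0.642·0.360) = 17.3 rad/s.

ω_n ≈ 17.3 rad/s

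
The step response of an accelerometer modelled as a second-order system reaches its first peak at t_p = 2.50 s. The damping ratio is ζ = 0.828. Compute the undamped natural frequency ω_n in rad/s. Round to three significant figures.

Peak time t_p = π/ω_d, so ω_d = π/t_p = π/2.50 = 1.26 rad/s.
ω_n = ω_d/√(1−ζ²) = 1.26/√0.314 = 2.24 rad/s.

ω_n ≈ 2.24 rad/s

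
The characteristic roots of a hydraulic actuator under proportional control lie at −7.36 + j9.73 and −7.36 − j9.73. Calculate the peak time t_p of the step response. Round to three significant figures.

t_p ≈ 0.323 s

t_p = π/ω_d with ω_d = 9.73 (the imaginary part), so t_p = 0.323 s.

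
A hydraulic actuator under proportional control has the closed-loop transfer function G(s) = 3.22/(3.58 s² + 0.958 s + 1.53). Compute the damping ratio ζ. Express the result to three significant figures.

ζ ≈ 0.205

Dividing through by 3.58: denominator becomes s² + 0.2676 s + 0.4274.
So ω_n = √0.4274 = 0.654 rad/s and ζ = 0.2676/(2·0.654) = 0.205.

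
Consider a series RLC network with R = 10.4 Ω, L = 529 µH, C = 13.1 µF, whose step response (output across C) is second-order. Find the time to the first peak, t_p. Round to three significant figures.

For a series RLC circuit (capacitor voltage as output), ω_n = 1/√(LC) = 1/√(529 µH · 13.1 µF) = 12000 rad/s.
ζ = (R/2)·√(C/L) = (10.4/2)·√(13.1 µF/529 µH) = 0.818.
ω_d = ω_n√(1−ζ²) = 6900 rad/s. t_p = π/ω_d = 0.000455 s.

t_p ≈ 0.000455 s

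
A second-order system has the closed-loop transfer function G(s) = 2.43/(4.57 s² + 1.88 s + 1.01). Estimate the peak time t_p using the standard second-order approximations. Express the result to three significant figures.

t_p ≈ 7.43 s

Dividing through by 4.57: denominator becomes s² + 0.4114 s + 0.2210.
So ω_n = √0.2210 = 0.470 rad/s and ζ = 0.4114/(2·0.470) = 0.438.
ω_d = 0.470·√(1 − 0.438²) = 0.423 rad/s. t_p = π/ω_d = 7.43 s.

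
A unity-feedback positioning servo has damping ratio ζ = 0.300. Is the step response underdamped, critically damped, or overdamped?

underdamped

Since ζ = 0.300 < 1, the system is underdamped.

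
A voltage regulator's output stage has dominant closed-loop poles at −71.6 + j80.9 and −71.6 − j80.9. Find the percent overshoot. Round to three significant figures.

The poles are at −σ ± jω_d with σ = 71.6 and ω_d = 80.9, so ω_n = √(σ²+ω_d²) = 108 rad/s and ζ = σ/ω_n = 0.663.
%OS = 100·exp(−πζ/√(1−ζ²)) = 6.20%.

%OS ≈ 6.20%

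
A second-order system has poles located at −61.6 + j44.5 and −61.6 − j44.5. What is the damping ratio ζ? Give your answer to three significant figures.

The poles are at −σ ± jω_d with σ = 61.6 and ω_d = 44.5, so ω_n = √(σ²+ω_d²) = 76.0 rad/s and ζ = σ/ω_n = 0.811.

ζ ≈ 0.811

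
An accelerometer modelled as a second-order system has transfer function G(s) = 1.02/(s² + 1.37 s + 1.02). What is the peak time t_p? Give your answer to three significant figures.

Comparing the denominator to s² + 2ζω_n s + ω_n²: ω_n = √1.02 = 1.01 rad/s, and 2ζω_n = 1.37 so ζ = 1.37/(2·1.01) = 0.678.
The damped frequency ω_d = ω_n√(1−ζ²) = 0.742 rad/s. Then t_p = π/ω_d = 4.23 s.

t_p ≈ 4.23 s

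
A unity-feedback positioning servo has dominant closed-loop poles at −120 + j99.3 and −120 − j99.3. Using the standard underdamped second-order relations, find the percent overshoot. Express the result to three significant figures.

The poles are at −σ ± jω_d with σ = 120 and ω_d = 99.3, so ω_n = √(σ²+ω_d²) = 156 rad/s and ζ = σ/ω_n = 0.770.
%OS = 100 e^{−πζ/√(1−ζ²)} with ζ = 0.770 gives 2.24%.

%OS ≈ 2.24%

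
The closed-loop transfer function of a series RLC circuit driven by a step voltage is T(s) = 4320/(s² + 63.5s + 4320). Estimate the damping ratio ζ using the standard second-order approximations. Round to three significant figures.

Matching coefficients with s² + 2ζω_n s + ω_n² gives ω_n² = 4320 ⇒ ω_n = 65.7 rad/s, and ζ = 63.5/(2ω_n) = 0.483.

ζ ≈ 0.483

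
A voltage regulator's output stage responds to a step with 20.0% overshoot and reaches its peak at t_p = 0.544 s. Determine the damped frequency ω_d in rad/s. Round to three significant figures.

ω_d ≈ 5.77 rad/s

t_p = π/ω_d, so ω_d = π/0.544 = 5.77 rad/s.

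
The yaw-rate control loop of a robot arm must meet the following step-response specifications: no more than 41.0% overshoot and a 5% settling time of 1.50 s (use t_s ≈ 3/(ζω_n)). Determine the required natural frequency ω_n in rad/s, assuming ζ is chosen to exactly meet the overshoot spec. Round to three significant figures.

ζ = −ln(OS)/√(π² + (ln OS)²). With OS = 0.410, ln OS = −0.8916 and ζ = 0.8916/3.266 = 0.273.
From t_s ≈ 3/(ζω_n): ω_n = 3/(ζ·t_s) = 3/(0.273·1.50) = 7.33 rad/s.

ω_n ≈ 7.33 rad/s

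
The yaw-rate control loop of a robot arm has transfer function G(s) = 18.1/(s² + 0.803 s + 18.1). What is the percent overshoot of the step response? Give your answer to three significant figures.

Matching coefficients with s² + 2ζω_n s + ω_n² gives ω_n² = 18.1 ⇒ ω_n = 4.25 rad/s, and ζ = 0.803/(2ω_n) = 0.0944.
%OS = 100 e^{−πζ/√(1−ζ²)} with ζ = 0.0944 gives 74.2%.

%OS ≈ 74.2%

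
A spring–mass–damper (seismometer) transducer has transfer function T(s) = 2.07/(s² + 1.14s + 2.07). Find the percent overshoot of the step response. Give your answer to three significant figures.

Matching coefficients with s² + 2ζω_n s + ω_n² gives ω_n² = 2.07 ⇒ ω_n = 1.44 rad/s, and ζ = 1.14/(2ω_n) = 0.396.
Overshoot: exp(−π·0.396/√(1−0.396²)) = 0.258, i.e. 25.8%.

%OS ≈ 25.8%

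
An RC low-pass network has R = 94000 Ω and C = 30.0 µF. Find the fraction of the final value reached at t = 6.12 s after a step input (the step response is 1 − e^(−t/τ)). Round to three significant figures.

τ = RC = 94000 × 30.0 µF = 2.82 s.
y(t)/y_∞ = 1 − e^(−t/τ) = 1 − e^(−6.12/2.82) = 1 − e^(−2.17) = 0.886.

y/y_∞ ≈ 0.886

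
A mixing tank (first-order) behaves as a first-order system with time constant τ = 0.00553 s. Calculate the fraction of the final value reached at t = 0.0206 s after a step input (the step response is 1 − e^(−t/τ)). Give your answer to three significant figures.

y(t)/y_∞ = 1 − e^(−t/τ) = 1 − e^(−0.0206/0.00553) = 1 − e^(−3.73) = 0.976.

y/y_∞ ≈ 0.976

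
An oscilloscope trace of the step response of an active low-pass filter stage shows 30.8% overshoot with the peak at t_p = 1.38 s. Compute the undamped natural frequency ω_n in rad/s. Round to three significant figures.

ζ from %OS: ζ = |ln 0.308|/√(π²+ln²0.308) = 0.351.
From t_p = π/ω_d, ω_d = π/1.38 = 2.28 rad/s, so ω_n = ω_d/√(1−ζ²) = 2.43 rad/s.

ω_n ≈ 2.43 rad/s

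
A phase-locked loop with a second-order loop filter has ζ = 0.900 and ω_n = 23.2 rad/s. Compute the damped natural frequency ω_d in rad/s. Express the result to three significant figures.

ω_d = ω_n√(1−ζ²) = 23.2·√0.190 = 10.1 rad/s.

ω_d ≈ 10.1 rad/s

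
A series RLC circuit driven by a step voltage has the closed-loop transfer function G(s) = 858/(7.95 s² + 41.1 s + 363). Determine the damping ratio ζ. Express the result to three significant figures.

Dividing through by 7.95: denominator becomes s² + 5.170 s + 45.66.
So ω_n = √45.66 = 6.76 rad/s and ζ = 5.170/(2·6.76) = 0.383.

ζ ≈ 0.383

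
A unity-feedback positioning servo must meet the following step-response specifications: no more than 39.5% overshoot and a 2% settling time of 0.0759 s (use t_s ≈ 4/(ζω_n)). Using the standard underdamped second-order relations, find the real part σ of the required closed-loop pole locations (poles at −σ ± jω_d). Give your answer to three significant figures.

The settling-time spec alone fixes σ = ζω_n = 4/t_s = 4/0.0759 = 52.7.
(Overshoot then fixes ζ = 0.284 and hence ω_d = σ·√(1−ζ²)/ζ = 178 rad/s.)

σ ≈ 52.7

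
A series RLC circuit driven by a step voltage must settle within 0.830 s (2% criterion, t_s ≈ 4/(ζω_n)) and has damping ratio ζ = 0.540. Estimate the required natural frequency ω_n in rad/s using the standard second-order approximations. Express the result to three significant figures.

ω_n ≈ 8.92 rad/s

Rearranging t_s ≈ 4/(ζω_n) gives ω_n = 4/(ζ·t_s) = 4/(0.540 × 0.830) = 8.92 rad/s.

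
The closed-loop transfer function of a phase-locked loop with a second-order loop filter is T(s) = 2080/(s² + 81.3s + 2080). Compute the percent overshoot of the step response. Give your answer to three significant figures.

Comparing the denominator to s² + 2ζω_n s + ω_n²: ω_n = √2080 = 45.6 rad/s, and 2ζω_n = 81.3 so ζ = 81.3/(2·45.6) = 0.891.
%OS = 100 e^{−πζ/√(1−ζ²)} with ζ = 0.891 gives 0.208%.

%OS ≈ 0.208%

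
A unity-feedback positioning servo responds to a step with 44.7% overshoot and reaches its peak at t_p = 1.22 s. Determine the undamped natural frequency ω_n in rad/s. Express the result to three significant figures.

ω_n ≈ 2.66 rad/s

From the overshoot, ζ = −ln(OS)/√(π²+ln²(OS)) = 0.248.
t_p = π/ω_d ⇒ ω_d = 2.58 rad/s; then ω_n = ω_d/√(1−ζ²) = 2.66 rad/s.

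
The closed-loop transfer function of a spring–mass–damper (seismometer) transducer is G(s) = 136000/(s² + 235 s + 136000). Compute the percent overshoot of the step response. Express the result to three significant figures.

%OS ≈ 34.8%

ω_n = √136000 = 369 rad/s; ζ = 235/(2·369) = 0.319.
%OS = 100 e^{−πζ/√(1−ζ²)} with ζ = 0.319 gives 34.8%.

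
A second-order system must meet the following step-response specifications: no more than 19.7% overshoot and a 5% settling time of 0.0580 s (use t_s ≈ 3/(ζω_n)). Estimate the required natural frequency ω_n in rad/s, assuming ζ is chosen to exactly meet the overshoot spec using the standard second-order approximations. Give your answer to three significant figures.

ζ = −ln(OS)/√(π² + (ln OS)²). With OS = 0.197, ln OS = −1.625 and ζ = 1.625/3.537 = 0.459.
Then ω_n = 3/(ζ t_s) = 3/(0.459 × 0.0580) = 113 rad/s.

ω_n ≈ 113 rad/s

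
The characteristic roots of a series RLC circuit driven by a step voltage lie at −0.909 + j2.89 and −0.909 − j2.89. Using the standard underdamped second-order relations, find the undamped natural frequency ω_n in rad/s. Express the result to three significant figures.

The poles are at −σ ± jω_d with σ = 0.909 and ω_d = 2.89, so ω_n = √(σ²+ω_d²) = 3.03 rad/s and ζ = σ/ω_n = 0.300.

ω_n ≈ 3.03 rad/s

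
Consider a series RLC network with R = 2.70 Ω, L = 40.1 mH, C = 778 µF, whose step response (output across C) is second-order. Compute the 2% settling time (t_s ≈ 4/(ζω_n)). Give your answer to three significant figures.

For a series RLC circuit (capacitor voltage as output), ω_n = 1/√(LC) = 1/√(40.1 mH · 778 µF) = 179 rad/s.
ζ = (R/2)·√(C/L) = (2.70/2)·√(778 µF/40.1 mH) = 0.188.
t_s ≈ 4/(ζω_n) = 0.119 s.

t_s ≈ 0.119 s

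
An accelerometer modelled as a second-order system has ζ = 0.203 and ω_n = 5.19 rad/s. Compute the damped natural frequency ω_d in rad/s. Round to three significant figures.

ω_d = ω_n√(1−ζ²) = 5.19·√0.959 = 5.08 rad/s.

ω_d ≈ 5.08 rad/s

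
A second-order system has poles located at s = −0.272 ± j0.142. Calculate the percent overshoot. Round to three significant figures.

The poles are at −σ ± jω_d with σ = 0.272 and ω_d = 0.142, so ω_n = √(σ²+ω_d²) = 0.307 rad/s and ζ = σ/ω_n = 0.886.
Overshoot: exp(−π·0.886/√(1−0.886²)) = 0.00244, i.e. 0.244%.

%OS ≈ 0.244%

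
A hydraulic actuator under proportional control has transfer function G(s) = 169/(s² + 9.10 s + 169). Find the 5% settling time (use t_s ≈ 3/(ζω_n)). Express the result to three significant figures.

t_s ≈ 0.659 s

ω_n = √169 = 13.0 rad/s; ζ = 9.10/(2·13.0) = 0.350.
t_s ≈ 3/(ζω_n) = 3/(0.350·13.0) = 0.659 s.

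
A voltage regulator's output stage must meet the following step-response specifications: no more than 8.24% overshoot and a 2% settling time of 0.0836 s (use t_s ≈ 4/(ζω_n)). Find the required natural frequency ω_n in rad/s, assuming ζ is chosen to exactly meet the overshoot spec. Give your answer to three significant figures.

Inverting the overshoot relation: ζ = |ln 0.0824|/√(π² + ln²0.0824) = 0.622.
From t_s ≈ 4/(ζω_n): ω_n = 4/(ζ·t_s) = 4/(0.622·0.0836) = 76.9 rad/s.

ω_n ≈ 76.9 rad/s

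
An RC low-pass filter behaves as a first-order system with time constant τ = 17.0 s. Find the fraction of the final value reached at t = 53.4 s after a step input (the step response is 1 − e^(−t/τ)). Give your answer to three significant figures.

y/y_∞ ≈ 0.957

y(t)/y_∞ = 1 − e^(−t/τ) = 1 − e^(−53.4/17.0) = 1 − e^(−3.14) = 0.957.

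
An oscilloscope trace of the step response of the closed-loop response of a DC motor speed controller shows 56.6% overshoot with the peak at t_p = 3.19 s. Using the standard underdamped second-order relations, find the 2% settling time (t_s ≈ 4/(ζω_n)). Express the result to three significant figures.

From the overshoot, ζ = −ln(OS)/√(π²+ln²(OS)) = 0.178.
From t_p = π/ω_d, ω_d = π/3.19 = 0.985 rad/s, so ω_n = ω_d/√(1−ζ²) = 1.00 rad/s.
t_s ≈ 4/(ζω_n) = 4/(0.178·1.00) = 22.4 s.

t_s ≈ 22.4 s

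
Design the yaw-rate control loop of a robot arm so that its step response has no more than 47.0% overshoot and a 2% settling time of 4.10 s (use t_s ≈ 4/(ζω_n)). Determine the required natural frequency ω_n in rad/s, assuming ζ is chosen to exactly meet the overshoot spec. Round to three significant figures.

ζ = −ln(OS)/√(π² + (ln OS)²). With OS = 0.470, ln OS = −0.7550 and ζ = 0.7550/3.231 = 0.234.
Then ω_n = 4/(ζ t_s) = 4/(0.234 × 4.10) = 4.18 rad/s.

ω_n ≈ 4.18 rad/s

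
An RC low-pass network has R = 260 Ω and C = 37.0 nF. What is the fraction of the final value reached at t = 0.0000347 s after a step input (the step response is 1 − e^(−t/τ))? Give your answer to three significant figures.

y/y_∞ ≈ 0.973

τ = RC = 260 × 37.0 nF = 0.00000962 s.
y(t)/y_∞ = 1 − e^(−t/τ) = 1 − e^(−0.0000347/0.00000962) = 1 − e^(−3.61) = 0.973.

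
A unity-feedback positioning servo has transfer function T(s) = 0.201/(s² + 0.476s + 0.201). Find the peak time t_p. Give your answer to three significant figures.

t_p ≈ 8.27 s

Comparing the denominator to s² + 2ζω_n s + ω_n²: ω_n = √0.201 = 0.448 rad/s, and 2ζω_n = 0.476 so ζ = 0.476/(2·0.448) = 0.531.
ω_d = ω_n√(1−ζ²) = 0.380 rad/s. Then t_p = π/ω_d = 8.27 s.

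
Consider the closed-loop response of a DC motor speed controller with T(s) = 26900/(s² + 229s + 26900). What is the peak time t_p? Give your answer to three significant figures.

ω_n = √26900 = 164 rad/s; ζ = 229/(2·164) = 0.698.
The damped frequency ω_d = ω_n√(1−ζ²) = 117 rad/s. Then t_p = π/ω_d = 0.0268 s.

t_p ≈ 0.0268 s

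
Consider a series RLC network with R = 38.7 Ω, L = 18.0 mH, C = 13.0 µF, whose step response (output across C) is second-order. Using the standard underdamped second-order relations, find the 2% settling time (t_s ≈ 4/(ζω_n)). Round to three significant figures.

For a series RLC circuit (capacitor voltage as output), ω_n = 1/√(LC) = 1/√(18.0 mH · 13.0 µF) = 2070 rad/s.
ζ = (R/2)·√(C/L) = (38.7/2)·√(13.0 µF/18.0 mH) = 0.520.
t_s ≈ 4/(ζω_n) = 0.00372 s.

t_s ≈ 0.00372 s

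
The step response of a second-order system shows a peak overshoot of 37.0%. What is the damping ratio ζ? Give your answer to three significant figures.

Inverting the overshoot relation: ζ = |ln 0.370|/√(π² + ln²0.370) = 0.302.

ζ ≈ 0.302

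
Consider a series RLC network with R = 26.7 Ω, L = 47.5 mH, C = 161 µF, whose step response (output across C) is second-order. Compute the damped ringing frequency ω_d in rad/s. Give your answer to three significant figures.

For a series RLC circuit (capacitor voltage as output), ω_n = 1/√(LC) = 1/√(47.5 mH · 161 µF) = 362 rad/s.
ζ = (R/2)·√(C/L) = (26.7/2)·√(161 µF/47.5 mH) = 0.777.
ω_d = ω_n√(1−ζ²) = 228 rad/s.

ω_d ≈ 228 rad/s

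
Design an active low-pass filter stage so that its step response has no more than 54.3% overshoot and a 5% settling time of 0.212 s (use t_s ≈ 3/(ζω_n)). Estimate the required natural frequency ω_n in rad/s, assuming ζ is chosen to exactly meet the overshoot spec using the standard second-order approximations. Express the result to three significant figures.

ω_n ≈ 74.2 rad/s

Inverting the overshoot relation: ζ = |ln 0.543|/√(π² + ln²0.543) = 0.191.
From t_s ≈ 3/(ζω_n): ω_n = 3/(ζ·t_s) = 3/(0.191·0.212) = 74.2 rad/s.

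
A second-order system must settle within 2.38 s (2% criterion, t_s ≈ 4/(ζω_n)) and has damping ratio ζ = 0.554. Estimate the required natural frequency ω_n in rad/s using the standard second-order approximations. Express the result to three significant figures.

Rearranging t_s ≈ 4/(ζω_n) gives ω_n = 4/(ζ·t_s) = 4/(0.554 × 2.38) = 3.03 rad/s.

ω_n ≈ 3.03 rad/s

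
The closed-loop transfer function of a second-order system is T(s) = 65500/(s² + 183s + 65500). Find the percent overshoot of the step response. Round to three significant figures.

Matching coefficients with s² + 2ζω_n s + ω_n² gives ω_n² = 65500 ⇒ ω_n = 256 rad/s, and ζ = 183/(2ω_n) = 0.358.
%OS = 100 e^{−πζ/√(1−ζ²)} with ζ = 0.358 gives 30.0%.

%OS ≈ 30.0%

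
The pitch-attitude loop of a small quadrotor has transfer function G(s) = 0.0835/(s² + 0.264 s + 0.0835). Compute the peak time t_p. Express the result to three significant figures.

ω_n = √0.0835 = 0.289 rad/s; ζ = 0.264/(2·0.289) = 0.457.
ω_d = ω_n√(1−ζ²) = 0.257 rad/s. Then t_p = π/ω_d = 12.2 s.

t_p ≈ 12.2 s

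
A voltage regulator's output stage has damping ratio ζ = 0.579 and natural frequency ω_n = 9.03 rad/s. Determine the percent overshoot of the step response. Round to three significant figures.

For an underdamped second-order system, %OS = 100·exp(−πζ/√(1−ζ²)).
πζ/√(1−ζ²) = π·0.579/√(1−0.335) = 2.231, so %OS = 100·e^(−2.231) = 10.7%.

%OS ≈ 10.7%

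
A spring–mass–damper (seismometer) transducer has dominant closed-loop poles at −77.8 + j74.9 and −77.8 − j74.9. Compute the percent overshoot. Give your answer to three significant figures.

With σ = 77.8, ω_d = 74.9: ω_n = √(σ²+ω_d²) = 108 rad/s, ζ = σ/ω_n = 0.720.
%OS = 100 e^{−πζ/√(1−ζ²)} with ζ = 0.720 gives 3.83%.

%OS ≈ 3.83%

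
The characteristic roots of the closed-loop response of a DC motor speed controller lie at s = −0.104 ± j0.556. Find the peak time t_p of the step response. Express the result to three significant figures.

t_p ≈ 5.65 s

t_p = π/ω_d with ω_d = 0.556 (the imaginary part), so t_p = 5.65 s.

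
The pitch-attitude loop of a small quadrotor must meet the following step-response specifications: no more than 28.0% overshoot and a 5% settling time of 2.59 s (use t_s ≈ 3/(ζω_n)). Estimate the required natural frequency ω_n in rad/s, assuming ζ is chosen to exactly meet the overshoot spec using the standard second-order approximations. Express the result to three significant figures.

Inverting the overshoot relation: ζ = |ln 0.280|/√(π² + ln²0.280) = 0.376.
Then ω_n = 3/(ζ t_s) = 3/(0.376 × 2.59) = 3.08 rad/s.

ω_n ≈ 3.08 rad/s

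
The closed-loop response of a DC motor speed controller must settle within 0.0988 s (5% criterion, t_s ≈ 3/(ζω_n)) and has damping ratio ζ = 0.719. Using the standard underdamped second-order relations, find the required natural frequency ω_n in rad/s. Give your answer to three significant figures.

ω_n ≈ 42.2 rad/s

Rearranging t_s ≈ 3/(ζω_n) gives ω_n = 3/(ζ·t_s) = 3/(0.719 × 0.0988) = 42.2 rad/s.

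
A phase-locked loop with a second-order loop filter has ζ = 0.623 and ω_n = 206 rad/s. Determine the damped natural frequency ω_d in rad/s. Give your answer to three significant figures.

ω_d ≈ 161 rad/s

ω_d = ω_n√(1−ζ²) = 206·√0.612 = 161 rad/s.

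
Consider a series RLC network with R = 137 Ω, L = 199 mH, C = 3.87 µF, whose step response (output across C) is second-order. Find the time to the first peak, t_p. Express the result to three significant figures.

For a series RLC circuit (capacitor voltage as output), ω_n = 1/√(LC) = 1/√(199 mH · 3.87 µF) = 1140 rad/s.
ζ = (R/2)·√(C/L) = (137/2)·√(3.87 µF/199 mH) = 0.302.
The damped frequency ω_d = ω_n√(1−ζ²) = 1090 rad/s. t_p = π/ω_d = 0.00289 s.

t_p ≈ 0.00289 s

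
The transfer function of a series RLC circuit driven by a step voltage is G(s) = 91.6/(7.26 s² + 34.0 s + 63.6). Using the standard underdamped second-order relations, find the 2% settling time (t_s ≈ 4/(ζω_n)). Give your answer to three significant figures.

t_s ≈ 1.71 s

Dividing through by 7.26: denominator becomes s² + 4.683 s + 8.760.
So ω_n = √8.760 = 2.96 rad/s and ζ = 4.683/(2·2.96) = 0.791.
t_s ≈ 4/(ζω_n) = 1.71 s.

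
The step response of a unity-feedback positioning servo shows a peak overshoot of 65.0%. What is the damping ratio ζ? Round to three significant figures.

Inverting the overshoot relation: ζ = |ln 0.650|/√(π² + ln²0.650) = 0.136.

ζ ≈ 0.136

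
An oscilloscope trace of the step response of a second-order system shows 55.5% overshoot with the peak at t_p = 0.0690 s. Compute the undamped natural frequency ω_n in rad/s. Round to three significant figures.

The overshoot fixes ζ = −ln(OS)/√(π²+ln²(OS)) = 0.184.
t_p = π/ω_d ⇒ ω_d = 45.5 rad/s; then ω_n = ω_d/√(1−ζ²) = 46.3 rad/s.

ω_n ≈ 46.3 rad/s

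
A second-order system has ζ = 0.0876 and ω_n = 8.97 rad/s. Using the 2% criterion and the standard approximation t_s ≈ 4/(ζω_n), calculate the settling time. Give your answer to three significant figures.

t_s ≈ 4/(ζω_n) = 4/(0.0876 × 8.97) = 5.09 s.

t_s ≈ 5.09 s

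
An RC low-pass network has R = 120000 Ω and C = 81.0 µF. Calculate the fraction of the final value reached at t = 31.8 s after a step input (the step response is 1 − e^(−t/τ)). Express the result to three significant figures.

τ = RC = 120000 × 81.0 µF = 9.72 s.
y(t)/y_∞ = 1 − e^(−t/τ) = 1 − e^(−31.8/9.72) = 1 − e^(−3.27) = 0.962.

y/y_∞ ≈ 0.962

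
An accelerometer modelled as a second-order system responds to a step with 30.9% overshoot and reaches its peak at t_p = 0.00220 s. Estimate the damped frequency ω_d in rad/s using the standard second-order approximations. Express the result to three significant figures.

ω_d ≈ 1430 rad/s

t_p = π/ω_d, so ω_d = π/0.00220 = 1430 rad/s.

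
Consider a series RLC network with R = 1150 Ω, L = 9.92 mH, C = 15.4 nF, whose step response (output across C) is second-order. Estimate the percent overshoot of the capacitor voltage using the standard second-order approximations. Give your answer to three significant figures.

For a series RLC circuit (capacitor voltage as output), ω_n = 1/√(LC) = 1/√(9.92 mH · 15.4 nF) = 80900 rad/s.
ζ = (R/2)·√(C/L) = (1150/2)·√(15.4 nF/9.92 mH) = 0.716.
%OS = 100 e^{−πζ/√(1−ζ²)} with ζ = 0.716 gives 3.97%.

%OS ≈ 3.97%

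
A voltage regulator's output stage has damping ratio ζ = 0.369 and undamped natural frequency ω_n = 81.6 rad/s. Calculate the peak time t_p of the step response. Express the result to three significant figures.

The damped frequency is ω_d = ω_n√(1−ζ²) = 81.6·√(1−0.136) = 75.8 rad/s.
Peak time t_p = π/ω_d = π/75.8 = 0.0414 s.

t_p ≈ 0.0414 s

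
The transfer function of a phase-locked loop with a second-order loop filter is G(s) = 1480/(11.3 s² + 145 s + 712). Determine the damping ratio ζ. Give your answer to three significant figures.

ζ ≈ 0.808

Dividing through by 11.3: denominator becomes s² + 12.83 s + 63.01.
So ω_n = √63.01 = 7.94 rad/s and ζ = 12.83/(2·7.94) = 0.808.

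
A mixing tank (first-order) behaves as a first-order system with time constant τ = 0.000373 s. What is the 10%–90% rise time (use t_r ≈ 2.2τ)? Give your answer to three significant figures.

t_r ≈ 0.000821 s

t_r ≈ 2.2τ = 0.000821 s.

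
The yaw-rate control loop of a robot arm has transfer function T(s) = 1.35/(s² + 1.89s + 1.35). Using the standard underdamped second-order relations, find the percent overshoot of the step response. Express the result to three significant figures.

%OS ≈ 1.24%

ω_n = √1.35 = 1.16 rad/s; ζ = 1.89/(2·1.16) = 0.813.
%OS = 100 e^{−πζ/√(1−ζ²)} with ζ = 0.813 gives 1.24%.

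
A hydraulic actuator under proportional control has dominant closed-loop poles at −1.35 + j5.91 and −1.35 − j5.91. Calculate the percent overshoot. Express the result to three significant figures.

%OS ≈ 48.8%

With σ = 1.35, ω_d = 5.91: ω_n = √(σ²+ω_d²) = 6.06 rad/s, ζ = σ/ω_n = 0.223.
%OS = 100·exp(−πζ/√(1−ζ²)) = 48.8%.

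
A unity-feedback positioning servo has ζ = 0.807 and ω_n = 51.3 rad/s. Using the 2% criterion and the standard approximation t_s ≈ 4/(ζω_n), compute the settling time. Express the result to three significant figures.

t_s ≈ 0.0966 s

t_s ≈ 4/(ζω_n) = 4/(0.807 × 51.3) = 0.0966 s.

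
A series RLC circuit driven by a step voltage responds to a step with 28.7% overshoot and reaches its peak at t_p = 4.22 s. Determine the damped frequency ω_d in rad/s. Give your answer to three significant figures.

ω_d ≈ 0.744 rad/s

t_p = π/ω_d, so ω_d = π/4.22 = 0.744 rad/s.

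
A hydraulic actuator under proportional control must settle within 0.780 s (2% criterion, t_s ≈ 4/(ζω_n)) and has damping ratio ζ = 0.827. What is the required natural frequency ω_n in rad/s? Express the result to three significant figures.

Rearranging t_s ≈ 4/(ζω_n) gives ω_n = 4/(ζ·t_s) = 4/(0.827 × 0.780) = 6.20 rad/s.

ω_n ≈ 6.20 rad/s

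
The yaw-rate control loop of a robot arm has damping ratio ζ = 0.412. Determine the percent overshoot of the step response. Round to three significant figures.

%OS ≈ 24.2%

For an underdamped second-order system, %OS = 100·exp(−πζ/√(1−ζ²)).
πζ/√(1−ζ²) = π·0.412/√(1−0.170) = 1.420, so %OS = 100·e^(−1.420) = 24.2%.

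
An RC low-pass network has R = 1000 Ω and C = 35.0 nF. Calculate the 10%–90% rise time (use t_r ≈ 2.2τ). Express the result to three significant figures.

τ = RC = 1000 × 35.0 nF = 0.0000350 s.
t_r ≈ 2.2τ = 0.0000770 s.

t_r ≈ 0.0000770 s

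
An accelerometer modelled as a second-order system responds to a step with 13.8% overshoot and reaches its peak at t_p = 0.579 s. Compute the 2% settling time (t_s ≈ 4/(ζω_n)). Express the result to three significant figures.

t_s ≈ 1.17 s

The overshoot fixes ζ = −ln(OS)/√(π²+ln²(OS)) = 0.533.
From t_p = π/ω_d, ω_d = π/0.579 = 5.43 rad/s, so ω_n = ω_d/√(1−ζ²) = 6.41 rad/s.
t_s ≈ 4/(ζω_n) = 4/(0.533·6.41) = 1.17 s.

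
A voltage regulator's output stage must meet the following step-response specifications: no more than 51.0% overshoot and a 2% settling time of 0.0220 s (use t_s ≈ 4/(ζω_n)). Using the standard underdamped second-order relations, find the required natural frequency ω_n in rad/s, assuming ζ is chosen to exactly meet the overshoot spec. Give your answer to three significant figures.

Inverting the overshoot relation: ζ = |ln 0.510|/√(π² + ln²0.510) = 0.210.
From t_s ≈ 4/(ζω_n): ω_n = 4/(ζ·t_s) = 4/(0.210·0.0220) = 868 rad/s.

ω_n ≈ 868 rad/s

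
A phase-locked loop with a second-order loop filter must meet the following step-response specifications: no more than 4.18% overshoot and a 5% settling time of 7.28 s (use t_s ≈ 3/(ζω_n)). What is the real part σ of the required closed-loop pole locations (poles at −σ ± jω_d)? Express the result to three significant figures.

The settling-time spec alone fixes σ = ζω_n = 3/t_s = 3/7.28 = 0.412.
(Overshoot then fixes ζ = 0.711 and hence ω_d = σ·√(1−ζ²)/ζ = 0.408 rad/s.)

σ ≈ 0.412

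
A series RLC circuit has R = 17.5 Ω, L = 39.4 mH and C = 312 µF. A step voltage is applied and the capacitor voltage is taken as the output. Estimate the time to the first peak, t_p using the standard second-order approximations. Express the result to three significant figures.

t_p ≈ 0.0176 s

For a series RLC circuit (capacitor voltage as output), ω_n = 1/√(LC) = 1/√(39.4 mH · 312 µF) = 285 rad/s.
ζ = (R/2)·√(C/L) = (17.5/2)·√(312 µF/39.4 mH) = 0.779.
ω_d = 285·√(1 − 0.779²) = 179 rad/s. t_p = π/ω_d = 0.0176 s.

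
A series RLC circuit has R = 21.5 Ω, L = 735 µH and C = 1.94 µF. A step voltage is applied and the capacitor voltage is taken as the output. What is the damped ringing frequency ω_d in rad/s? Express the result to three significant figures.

ω_d ≈ 22100 rad/s

For a series RLC circuit (capacitor voltage as output), ω_n = 1/√(LC) = 1/√(735 µH · 1.94 µF) = 26500 rad/s.
ζ = (R/2)·√(C/L) = (21.5/2)·√(1.94 µF/735 µH) = 0.552.
The damped frequency ω_d = ω_n√(1−ζ²) = 22100 rad/s.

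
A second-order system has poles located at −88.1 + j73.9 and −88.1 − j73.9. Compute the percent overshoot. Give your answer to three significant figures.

%OS ≈ 2.36%

With σ = 88.1, ω_d = 73.9: ω_n = √(σ²+ω_d²) = 115 rad/s, ζ = σ/ω_n = 0.766.
%OS = 100·exp(−πζ/√(1−ζ²)) = 2.36%.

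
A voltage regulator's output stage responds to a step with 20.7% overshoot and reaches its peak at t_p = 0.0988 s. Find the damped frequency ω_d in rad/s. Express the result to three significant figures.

t_p = π/ω_d, so ω_d = π/0.0988 = 31.8 rad/s.

ω_d ≈ 31.8 rad/s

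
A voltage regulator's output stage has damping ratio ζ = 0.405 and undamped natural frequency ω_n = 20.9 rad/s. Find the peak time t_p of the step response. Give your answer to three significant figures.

t_p ≈ 0.164 s

The damped frequency is ω_d = ω_n√(1−ζ²) = 20.9·√(1−0.164) = 19.1 rad/s.
Peak time t_p = π/ω_d = π/19.1 = 0.164 s.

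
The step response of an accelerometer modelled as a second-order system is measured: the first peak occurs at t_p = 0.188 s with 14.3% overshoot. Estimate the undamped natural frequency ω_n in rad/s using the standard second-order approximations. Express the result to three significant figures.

ζ from %OS: ζ = |ln 0.143|/√(π²+ln²0.143) = 0.526.
t_p = π/ω_d ⇒ ω_d = 16.7 rad/s; then ω_n = ω_d/√(1−ζ²) = 19.7 rad/s.

ω_n ≈ 19.7 rad/s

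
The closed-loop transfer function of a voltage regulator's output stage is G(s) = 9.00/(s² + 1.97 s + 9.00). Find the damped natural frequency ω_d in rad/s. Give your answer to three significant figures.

Comparing the denominator to s² + 2ζω_n s + ω_n²: ω_n = √9.00 = 3.00 rad/s, and 2ζω_n = 1.97 so ζ = 1.97/(2·3.00) = 0.328.
The damped frequency ω_d = ω_n√(1−ζ²) = 2.83 rad/s.

ω_d ≈ 2.83 rad/s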